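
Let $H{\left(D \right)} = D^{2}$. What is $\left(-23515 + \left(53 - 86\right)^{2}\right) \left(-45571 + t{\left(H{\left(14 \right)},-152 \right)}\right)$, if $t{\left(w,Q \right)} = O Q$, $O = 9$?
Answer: $1052654014$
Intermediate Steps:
$t{\left(w,Q \right)} = 9 Q$
$\left(-23515 + \left(53 - 86\right)^{2}\right) \left(-45571 + t{\left(H{\left(14 \right)},-152 \right)}\right) = \left(-23515 + \left(53 - 86\right)^{2}\right) \left(-45571 + 9 \left(-152\right)\right) = \left(-23515 + \left(-33\right)^{2}\right) \left(-45571 - 1368\right) = \left(-23515 + 1089\right) \left(-46939\right) = \left(-22426\right) \left(-46939\right) = 1052654014$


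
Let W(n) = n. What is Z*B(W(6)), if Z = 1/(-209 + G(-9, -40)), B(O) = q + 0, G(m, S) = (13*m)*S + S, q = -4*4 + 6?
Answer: -10/4431 ≈ -0.0022568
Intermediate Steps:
q = -10 (q = -16 + 6 = -10)
G(m, S) = S + 13*S*m (G(m, S) = 13*S*m + S = S + 13*S*m)
B(O) = -10 (B(O) = -10 + 0 = -10)
Z = 1/4431 (Z = 1/(-209 - 40*(1 + 13*(-9))) = 1/(-209 - 40*(1 - 117)) = 1/(-209 - 40*(-116)) = 1/(-209 + 4640) = 1/4431 ≈ 0.00022568)
Z*B(W(6)) = (1/4431)*(-10) = -10/4431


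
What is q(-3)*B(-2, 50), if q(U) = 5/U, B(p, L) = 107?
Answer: -535/3 ≈ -178.33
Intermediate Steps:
q(-3)*B(-2, 50) = (5/(-3))*107 = (5*(-⅓))*107 = -5/3*107 = -535/3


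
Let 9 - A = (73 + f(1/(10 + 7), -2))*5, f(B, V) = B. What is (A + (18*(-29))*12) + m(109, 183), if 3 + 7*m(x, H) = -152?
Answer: -790450/119 ≈ -6642.4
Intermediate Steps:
m(x, H) = -155/7 (m(x, H) = -3/7 + (⅐)*(-152) = -3/7 - 152/7 = -155/7)
A = -6057/17 (A = 9 - (73 + 1/(10 + 7))*5 = 9 - (73 + 1/17)*5 = 9 - 1242*5/17 = 9 - 1*6210/17 = 9 - 6210/17 = -6057/17 ≈ -356.29)
(A + (18*(-29))*12) + m(109, 183) = (-6057/17 + (18*(-29))*12) - 155/7 = (-6057/17 - 522*12) - 155/7 = (-6057/17 - 6264) - 155/7 = -112545/17 - 155/7 = -790450/119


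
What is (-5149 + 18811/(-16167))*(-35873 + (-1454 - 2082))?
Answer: 3281299507846/16167 ≈ 2.0296e+8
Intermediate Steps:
(-5149 + 18811/(-16167))*(-35873 + (-1454 - 2082)) = (-5149 + 18811*(-1/16167))*(-35873 - 3536) = (-5149 - 18811/16167)*(-39409) = -83262694/16167*(-39409) = 3281299507846/16167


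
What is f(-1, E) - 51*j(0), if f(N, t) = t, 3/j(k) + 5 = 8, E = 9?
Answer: -42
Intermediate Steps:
j(k) = 1 (j(k) = 3/(-5 + 8) = 3/3 = 3*(1/3) = 1)
f(-1, E) - 51*j(0) = 9 - 51*1 = 9 - 51 = -42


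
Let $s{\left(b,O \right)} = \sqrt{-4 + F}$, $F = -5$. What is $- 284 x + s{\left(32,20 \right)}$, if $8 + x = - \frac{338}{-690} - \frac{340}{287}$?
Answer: $\frac{244500428}{99015} + 3 i \approx 2469.3 + 3.0 i$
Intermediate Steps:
$x = - \frac{860917}{99015}$ ($x = -8 - \left(- \frac{169}{345} + \frac{340}{287}\right) = -8 - \frac{68797}{99015} = - \frac{860917}{99015} \approx -8.6948$)
$s{\left(b,O \right)} = 3 i$ ($s{\left(b,O \right)} = \sqrt{-4 - 5} = \sqrt{-9} = 3 i$)
$- 284 x + s{\left(32,20 \right)} = \left(-284\right) \left(- \frac{860917}{99015}\right) + 3 i = \frac{244500428}{99015} + 3 i$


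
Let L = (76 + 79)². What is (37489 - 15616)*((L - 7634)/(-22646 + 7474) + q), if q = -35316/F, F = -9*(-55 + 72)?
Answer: 1296112634313/257924 ≈ 5.0252e+6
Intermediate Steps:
F = -153 (F = -9*17 = -153)
L = 24025 (L = 155² = 24025)
q = 3924/17 (q = -35316/(-153) = -35316*(-1/153) = 3924/17 ≈ 230.82)
(37489 - 15616)*((L - 7634)/(-22646 + 7474) + q) = (37489 - 15616)*((24025 - 7634)/(-22646 + 7474) + 3924/17) = 21873*(16391/(-15172) + 3924/17) = 21873*(16391*(-1/15172) + 3924/17) = 21873*(-16391/15172 + 3924/17) = 21873*(59256281/257924) = 1296112634313/257924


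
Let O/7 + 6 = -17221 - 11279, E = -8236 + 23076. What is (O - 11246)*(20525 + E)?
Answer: -7454517620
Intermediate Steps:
E = 14840
O = -199542 (O = -42 + 7*(-17221 - 11279) = -42 + 7*(-28500) = -42 - 199500 = -199542)
(O - 11246)*(20525 + E) = (-199542 - 11246)*(20525 + 14840) = -210788*35365 = -7454517620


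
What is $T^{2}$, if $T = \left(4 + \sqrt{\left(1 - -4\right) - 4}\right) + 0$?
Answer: $25$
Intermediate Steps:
$T = 5$ ($T = \left(4 + \sqrt{\left(1 + 4\right) - 4}\right) + 0 = \left(4 + \sqrt{5 - 4}\right) + 0 = \left(4 + \sqrt{1}\right) + 0 = \left(4 + 1\right) + 0 = 5 + 0 = 5$)
$T^{2} = 5^{2} = 25$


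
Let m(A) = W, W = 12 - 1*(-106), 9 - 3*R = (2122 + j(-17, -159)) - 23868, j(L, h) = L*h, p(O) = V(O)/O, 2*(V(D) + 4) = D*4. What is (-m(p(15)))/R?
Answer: -177/9526 ≈ -0.018581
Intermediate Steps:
V(D) = -4 + 2*D (V(D) = -4 + (D*4)/2 = -4 + (4*D)/2 = -4 + 2*D)
p(O) = (-4 + 2*O)/O
R = 19052/3 (R = 3 - ((2122 - 17*(-159)) - 23868)/3 = 3 - ((2122 + 2703) - 23868)/3 = 3 - (4825 - 23868)/3 = 3 - ⅓*(-19043) = 3 + 19043/3 = 19052/3 ≈ 6350.7)
W = 118 (W = 12 + 106 = 118)
m(A) = 118
(-m(p(15)))/R = (-1*118)/(19052/3) = -118*3/19052 = -177/9526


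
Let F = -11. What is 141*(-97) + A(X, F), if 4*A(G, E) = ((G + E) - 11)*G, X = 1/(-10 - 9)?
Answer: -19749169/1444 ≈ -13677.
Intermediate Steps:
X = -1/19 (X = 1/(-19) = -1/19 ≈ -0.052632)
A(G, E) = G*(-11 + E + G)/4 (A(G, E) = (((G + E) - 11)*G)/4 = (((E + G) - 11)*G)/4 = ((-11 + E + G)*G)/4 = (G*(-11 + E + G))/4 = G*(-11 + E + G)/4)
141*(-97) + A(X, F) = 141*(-97) + (¼)*(-1/19)*(-11 - 11 - 1/19) = -13677 + (¼)*(-1/19)*(-419/19) = -13677 + 419/1444 = -19749169/1444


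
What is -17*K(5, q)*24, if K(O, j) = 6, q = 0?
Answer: -2448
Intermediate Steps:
-17*K(5, q)*24 = -17*6*24 = -102*24 = -2448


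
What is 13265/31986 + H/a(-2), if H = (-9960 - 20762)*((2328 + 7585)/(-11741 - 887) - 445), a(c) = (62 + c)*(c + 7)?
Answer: 460990677379643/10097980200 ≈ 45652.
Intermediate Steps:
a(c) = (7 + c)*(62 + c) (a(c) = (62 + c)*(7 + c) = (7 + c)*(62 + c))
H = 86472798653/6314 (H = -30722*(9913/(-12628) - 445) = -30722*(9913*(-1/12628) - 445) = -30722*(-9913/12628 - 445) = -30722*(-5629373/12628) = 86472798653/6314 ≈ 1.3695e+7)
13265/31986 + H/a(-2) = 13265/31986 + 86472798653/(6314*(434 + (-2)**2 + 69*(-2))) = 13265*(1/31986) + 86472798653/(6314*(434 + 4 - 138)) = 13265/31986 + (86472798653/6314)/300 = 13265/31986 + (86472798653/6314)*(1/300) = 13265/31986 + 86472798653/1894200 = 460990677379643/10097980200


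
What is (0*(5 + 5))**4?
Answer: 0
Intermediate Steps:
(0*(5 + 5))**4 = (0*10)**4 = 0**4 = 0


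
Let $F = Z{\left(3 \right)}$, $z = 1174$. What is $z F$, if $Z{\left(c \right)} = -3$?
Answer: $-3522$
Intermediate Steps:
$F = -3$
$z F = 1174 \left(-3\right) = -3522$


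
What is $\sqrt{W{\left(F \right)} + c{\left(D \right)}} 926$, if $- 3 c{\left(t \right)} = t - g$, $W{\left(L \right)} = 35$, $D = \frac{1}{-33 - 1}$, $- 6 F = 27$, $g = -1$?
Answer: $\frac{1389 \sqrt{4454}}{17} \approx 5452.9$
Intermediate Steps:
$F = - \frac{9}{2}$ ($F = \left(- \frac{1}{6}\right) 27 = - \frac{9}{2} \approx -4.5$)
$D = - \frac{1}{34}$ ($D = \frac{1}{-34} = - \frac{1}{34} \approx -0.029412$)
$c{\left(t \right)} = - \frac{1}{3} - \frac{t}{3}$ ($c{\left(t \right)} = - \frac{t - -1}{3} = - \frac{t + 1}{3} = - \frac{1 + t}{3} = - \frac{1}{3} - \frac{t}{3}$)
$\sqrt{W{\left(F \right)} + c{\left(D \right)}} 926 = \sqrt{35 - \frac{11}{34}} \cdot 926 = \sqrt{\frac{1179}{34}} \cdot 926 = \frac{3 \sqrt{4454}}{34} \cdot 926 = \frac{1389 \sqrt{4454}}{17}$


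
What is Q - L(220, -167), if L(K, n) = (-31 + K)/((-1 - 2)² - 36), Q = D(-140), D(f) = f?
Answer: -133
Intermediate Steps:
Q = -140
L(K, n) = 31/27 - K/27 (L(K, n) = (-31 + K)/((-3)² - 36) = (-31 + K)/(9 - 36) = (-31 + K)/(-27) = (-31 + K)*(-1/27) = 31/27 - K/27)
Q - L(220, -167) = -140 - (31/27 - 1/27*220) = -140 - (31/27 - 220/27) = -140 - 1*(-7) = -140 + 7 = -133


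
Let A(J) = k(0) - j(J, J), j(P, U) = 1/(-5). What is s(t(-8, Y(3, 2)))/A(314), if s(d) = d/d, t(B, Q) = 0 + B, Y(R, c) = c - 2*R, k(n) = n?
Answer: 5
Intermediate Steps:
j(P, U) = -⅕ (j(P, U) = 1*(-⅕) = -⅕)
t(B, Q) = B
A(J) = ⅕ (A(J) = 0 - 1*(-⅕) = 0 + ⅕ = ⅕)
s(d) = 1
s(t(-8, Y(3, 2)))/A(314) = 1/(⅕) = 1*5 = 5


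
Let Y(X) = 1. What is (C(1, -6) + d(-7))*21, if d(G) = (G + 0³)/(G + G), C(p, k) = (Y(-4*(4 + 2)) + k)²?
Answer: 1071/2 ≈ 535.50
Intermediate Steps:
C(p, k) = (1 + k)²
d(G) = ½ (d(G) = (G + 0)/((2*G)) = G*(1/(2*G)) = ½)
(C(1, -6) + d(-7))*21 = ((1 - 6)² + ½)*21 = ((-5)² + ½)*21 = (25 + ½)*21 = (51/2)*21 = 1071/2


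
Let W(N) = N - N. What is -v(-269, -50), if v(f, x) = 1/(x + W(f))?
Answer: 1/50 ≈ 0.020000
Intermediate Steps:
W(N) = 0
v(f, x) = 1/x (v(f, x) = 1/(x + 0) = 1/x)
-v(-269, -50) = -1/(-50) = -1*(-1/50) = 1/50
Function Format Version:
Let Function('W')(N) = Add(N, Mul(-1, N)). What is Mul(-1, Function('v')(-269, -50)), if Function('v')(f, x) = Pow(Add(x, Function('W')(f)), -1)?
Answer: Rational(1, 50) ≈ 0.020000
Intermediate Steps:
Function('W')(N) = 0
Function('v')(f, x) = Pow(x, -1) (Function('v')(f, x) = Pow(Add(x, 0), -1) = Pow(x, -1))
Mul(-1, Function('v')(-269, -50)) = Mul(-1, Pow(-50, -1)) = Mul(-1, Rational(-1, 50)) = Rational(1, 50)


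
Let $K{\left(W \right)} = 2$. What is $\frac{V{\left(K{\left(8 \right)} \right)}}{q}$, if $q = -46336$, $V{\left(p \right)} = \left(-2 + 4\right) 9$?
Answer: $- \frac{9}{23168} \approx -0.00038847$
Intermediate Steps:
$V{\left(p \right)} = 18$ ($V{\left(p \right)} = 2 \cdot 9 = 18$)
$\frac{V{\left(K{\left(8 \right)} \right)}}{q} = \frac{18}{-46336} = 18 \left(- \frac{1}{46336}\right) = - \frac{9}{23168}$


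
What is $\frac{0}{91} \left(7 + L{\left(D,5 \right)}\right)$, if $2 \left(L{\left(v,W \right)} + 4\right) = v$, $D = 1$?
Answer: $0$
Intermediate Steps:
$L{\left(v,W \right)} = -4 + \frac{v}{2}$
$\frac{0}{91} \left(7 + L{\left(D,5 \right)}\right) = \frac{0}{91} \left(7 + \left(-4 + \frac{1}{2} \cdot 1\right)\right) = 0 \cdot \frac{1}{91} \left(7 + \left(-4 + \frac{1}{2}\right)\right) = 0 \left(7 - \frac{7}{2}\right) = 0 \cdot \frac{7}{2} = 0$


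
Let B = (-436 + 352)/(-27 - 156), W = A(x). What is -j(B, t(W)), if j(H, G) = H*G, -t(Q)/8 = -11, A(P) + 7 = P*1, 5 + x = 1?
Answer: -2464/61 ≈ -40.393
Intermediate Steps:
x = -4 (x = -5 + 1 = -4)
A(P) = -7 + P (A(P) = -7 + P*1 = -7 + P)
W = -11 (W = -7 - 4 = -11)
t(Q) = 88 (t(Q) = -8*(-11) = 88)
B = 28/61 (B = -84/(-183) = -84*(-1/183) = 28/61 ≈ 0.45902)
j(H, G) = G*H
-j(B, t(W)) = -88*28/61 = -1*2464/61 = -2464/61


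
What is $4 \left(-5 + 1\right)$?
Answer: $-16$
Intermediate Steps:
$4 \left(-5 + 1\right) = 4 \left(-4\right) = -16$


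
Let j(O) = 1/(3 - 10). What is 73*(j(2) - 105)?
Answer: -53728/7 ≈ -7675.4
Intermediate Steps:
j(O) = -1/7 (j(O) = 1/(-7) = -1/7)
73*(j(2) - 105) = 73*(-1/7 - 105) = 73*(-736/7) = -53728/7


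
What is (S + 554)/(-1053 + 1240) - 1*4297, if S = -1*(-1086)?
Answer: -801899/187 ≈ -4288.2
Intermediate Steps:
S = 1086
(S + 554)/(-1053 + 1240) - 1*4297 = (1086 + 554)/(-1053 + 1240) - 1*4297 = 1640/187 - 4297 = -801899/187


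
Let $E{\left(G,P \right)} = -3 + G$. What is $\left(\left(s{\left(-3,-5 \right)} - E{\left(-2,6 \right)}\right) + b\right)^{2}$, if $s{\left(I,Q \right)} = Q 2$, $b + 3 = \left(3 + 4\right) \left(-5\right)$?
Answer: $1849$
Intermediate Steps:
$b = -38$ ($b = -3 + \left(3 + 4\right) \left(-5\right) = -3 + 7 \left(-5\right) = -3 - 35 = -38$)
$s{\left(I,Q \right)} = 2 Q$
$\left(\left(s{\left(-3,-5 \right)} - E{\left(-2,6 \right)}\right) + b\right)^{2} = \left(\left(2 \left(-5\right) - \left(-3 - 2\right)\right) - 38\right)^{2} = \left(\left(-10 - -5\right) - 38\right)^{2} = \left(\left(-10 + 5\right) - 38\right)^{2} = \left(-5 - 38\right)^{2} = \left(-43\right)^{2} = 1849$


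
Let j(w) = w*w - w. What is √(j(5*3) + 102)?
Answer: 2*√78 ≈ 17.664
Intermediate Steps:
j(w) = w² - w
√(j(5*3) + 102) = √((5*3)*(-1 + 5*3) + 102) = √(15*(-1 + 15) + 102) = √(15*14 + 102) = √(210 + 102) = √312 = 2*√78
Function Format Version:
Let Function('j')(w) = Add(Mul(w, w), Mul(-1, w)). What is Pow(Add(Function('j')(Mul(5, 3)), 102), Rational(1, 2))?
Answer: Mul(2, Pow(78, Rational(1, 2))) ≈ 17.664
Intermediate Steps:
Function('j')(w) = Add(Pow(w, 2), Mul(-1, w))
Pow(Add(Function('j')(Mul(5, 3)), 102), Rational(1, 2)) = Pow(Add(Mul(Mul(5, 3), Add(-1, Mul(5, 3))), 102), Rational(1, 2)) = Pow(Add(Mul(15, Add(-1, 15)), 102), Rational(1, 2)) = Pow(Add(Mul(15, 14), 102), Rational(1, 2)) = Pow(Add(210, 102), Rational(1, 2)) = Pow(312, Rational(1, 2)) = Mul(2, Pow(78, Rational(1, 2)))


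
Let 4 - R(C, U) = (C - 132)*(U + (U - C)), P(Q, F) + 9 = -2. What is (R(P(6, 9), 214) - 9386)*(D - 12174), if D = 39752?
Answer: 1472527310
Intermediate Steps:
P(Q, F) = -11 (P(Q, F) = -9 - 2 = -11)
R(C, U) = 4 - (-132 + C)*(-C + 2*U) (R(C, U) = 4 - (C - 132)*(U + (U - C)) = 4 - (-132 + C)*(-C + 2*U))
(R(P(6, 9), 214) - 9386)*(D - 12174) = ((4 + (-11)**2 - 132*(-11) + 264*214 - 2*(-11)*214) - 9386)*(39752 - 12174) = ((4 + 121 + 1452 + 56496 + 4708) - 9386)*27578 = (62781 - 9386)*27578 = 53395*27578 = 1472527310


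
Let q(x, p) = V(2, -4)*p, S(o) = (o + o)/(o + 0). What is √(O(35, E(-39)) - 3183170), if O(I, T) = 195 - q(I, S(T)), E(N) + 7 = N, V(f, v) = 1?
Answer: I*√3182977 ≈ 1784.1*I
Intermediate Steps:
S(o) = 2 (S(o) = (2*o)/o = 2)
q(x, p) = p (q(x, p) = 1*p = p)
E(N) = -7 + N
O(I, T) = 193 (O(I, T) = 195 - 1*2 = 195 - 2 = 193)
√(O(35, E(-39)) - 3183170) = √(193 - 3183170) = √(-3182977) = I*√3182977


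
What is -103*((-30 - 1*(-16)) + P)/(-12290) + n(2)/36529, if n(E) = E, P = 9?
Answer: -3757571/89788282 ≈ -0.041849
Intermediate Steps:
-103*((-30 - 1*(-16)) + P)/(-12290) + n(2)/36529 = -103*((-30 - 1*(-16)) + 9)/(-12290) + 2/36529 = -103*((-30 + 16) + 9)*(-1/12290) + 2*(1/36529) = -103*(-14 + 9)*(-1/12290) + 2/36529 = -103*(-5)*(-1/12290) + 2/36529 = 515*(-1/12290) + 2/36529 = -103/2458 + 2/36529 = -3757571/89788282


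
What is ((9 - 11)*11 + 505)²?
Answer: 233289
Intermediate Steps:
((9 - 11)*11 + 505)² = (-2*11 + 505)² = (-22 + 505)² = 483² = 233289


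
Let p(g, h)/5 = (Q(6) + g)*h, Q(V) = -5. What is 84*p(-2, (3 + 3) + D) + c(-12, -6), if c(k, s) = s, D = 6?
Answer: -35286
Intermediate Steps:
p(g, h) = 5*h*(-5 + g) (p(g, h) = 5*((-5 + g)*h) = 5*(h*(-5 + g)) = 5*h*(-5 + g))
84*p(-2, (3 + 3) + D) + c(-12, -6) = 84*(5*((3 + 3) + 6)*(-5 - 2)) - 6 = 84*(5*(6 + 6)*(-7)) - 6 = 84*(5*12*(-7)) - 6 = 84*(-420) - 6 = -35280 - 6 = -35286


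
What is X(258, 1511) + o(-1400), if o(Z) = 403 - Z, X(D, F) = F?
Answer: 3314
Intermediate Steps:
X(258, 1511) + o(-1400) = 1511 + (403 - 1*(-1400)) = 1511 + (403 + 1400) = 1511 + 1803 = 3314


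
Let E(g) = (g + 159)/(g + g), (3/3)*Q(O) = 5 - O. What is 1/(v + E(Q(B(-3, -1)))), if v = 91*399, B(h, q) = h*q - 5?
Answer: 7/254246 ≈ 2.7532e-5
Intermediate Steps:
B(h, q) = -5 + h*q
Q(O) = 5 - O
v = 36309
E(g) = (159 + g)/(2*g) (E(g) = (159 + g)/((2*g)) = (159 + g)*(1/(2*g)) = (159 + g)/(2*g))
1/(v + E(Q(B(-3, -1)))) = 1/(36309 + (159 + (5 - (-5 - 3*(-1))))/(2*(5 - (-5 - 3*(-1))))) = 1/(36309 + (159 + (5 - (-5 + 3)))/(2*(5 - (-5 + 3)))) = 1/(36309 + (159 + (5 - 1*(-2)))/(2*(5 - 1*(-2)))) = 1/(36309 + (159 + (5 + 2))/(2*(5 + 2))) = 1/(36309 + (½)*(159 + 7)/7) = 1/(36309 + (½)*(⅐)*166) = 1/(36309 + 83/7) = 1/(254246/7) = 7/254246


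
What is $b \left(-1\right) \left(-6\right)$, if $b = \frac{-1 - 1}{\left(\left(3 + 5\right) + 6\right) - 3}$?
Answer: $- \frac{12}{11} \approx -1.0909$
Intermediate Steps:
$b = - \frac{2}{11}$ ($b = - \frac{2}{\left(8 + 6\right) - 3} = - \frac{2}{14 - 3} = - \frac{2}{11} \approx -0.18182$)
$b \left(-1\right) \left(-6\right) = \left(- \frac{2}{11}\right) \left(-1\right) \left(-6\right) = \frac{2}{11} \left(-6\right) = - \frac{12}{11}$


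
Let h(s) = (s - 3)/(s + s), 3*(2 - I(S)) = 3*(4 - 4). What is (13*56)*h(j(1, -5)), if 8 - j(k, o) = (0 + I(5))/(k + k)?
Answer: 208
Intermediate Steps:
I(S) = 2 (I(S) = 2 - (4 - 4) = 2 - 0 = 2 - ⅓*0 = 2 + 0 = 2)
j(k, o) = 8 - 1/k (j(k, o) = 8 - (0 + 2)/(k + k) = 8 - 2/(2*k) = 8 - 2*1/(2*k) = 8 - 1/k)
h(s) = (-3 + s)/(2*s) (h(s) = (-3 + s)/((2*s)) = (-3 + s)*(1/(2*s)) = (-3 + s)/(2*s))
(13*56)*h(j(1, -5)) = (13*56)*((-3 + (8 - 1/1))/(2*(8 - 1/1))) = 728*((-3 + (8 - 1*1))/(2*(8 - 1*1))) = 728*((-3 + (8 - 1))/(2*(8 - 1))) = 728*((½)*(-3 + 7)/7) = 728*((½)*(⅐)*4) = 728*(2/7) = 208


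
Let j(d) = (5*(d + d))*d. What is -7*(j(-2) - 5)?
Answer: -245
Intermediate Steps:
j(d) = 10*d**2 (j(d) = (5*(2*d))*d = (10*d)*d = 10*d**2)
-7*(j(-2) - 5) = -7*(10*(-2)**2 - 5) = -7*(10*4 - 5) = -7*(40 - 5) = -7*35 = -245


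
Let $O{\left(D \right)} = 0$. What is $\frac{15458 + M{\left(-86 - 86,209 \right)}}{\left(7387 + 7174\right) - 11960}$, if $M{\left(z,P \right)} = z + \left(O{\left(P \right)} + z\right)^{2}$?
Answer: $\frac{44870}{2601} \approx 17.251$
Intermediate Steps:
$M{\left(z,P \right)} = z + z^{2}$ ($M{\left(z,P \right)} = z + \left(0 + z\right)^{2} = z + z^{2}$)
$\frac{15458 + M{\left(-86 - 86,209 \right)}}{\left(7387 + 7174\right) - 11960} = \frac{15458 + \left(-86 - 86\right) \left(1 - 172\right)}{\left(7387 + 7174\right) - 11960} = \frac{15458 + \left(-86 - 86\right) \left(1 - 172\right)}{14561 - 11960} = \frac{15458 - 172 \left(1 - 172\right)}{2601} = \left(15458 - -29412\right) \frac{1}{2601} = \left(15458 + 29412\right) \frac{1}{2601} = 44870 \cdot \frac{1}{2601} = \frac{44870}{2601}$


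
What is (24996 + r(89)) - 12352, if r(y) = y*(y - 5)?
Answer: 20120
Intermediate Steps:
r(y) = y*(-5 + y)
(24996 + r(89)) - 12352 = (24996 + 89*(-5 + 89)) - 12352 = (24996 + 89*84) - 12352 = (24996 + 7476) - 12352 = 32472 - 12352 = 20120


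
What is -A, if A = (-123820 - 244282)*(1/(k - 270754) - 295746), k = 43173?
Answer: -24775535946519554/227581 ≈ -1.0886e+11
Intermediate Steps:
A = 24775535946519554/227581 (A = (-123820 - 244282)*(1/(43173 - 270754) - 295746) = -368102*(1/(-227581) - 295746) = -368102*(-1/227581 - 295746) = -368102*(-67306170427/227581) = 24775535946519554/227581 ≈ 1.0886e+11)
-A = -1*24775535946519554/227581 = -24775535946519554/227581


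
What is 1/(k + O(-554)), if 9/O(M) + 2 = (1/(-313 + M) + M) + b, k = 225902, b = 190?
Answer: 317323/71683892543 ≈ 4.4267e-6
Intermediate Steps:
O(M) = 9/(188 + M + 1/(-313 + M)) (O(M) = 9/(-2 + ((1/(-313 + M) + M) + 190)) = 9/(-2 + ((M + 1/(-313 + M)) + 190)) = 9/(-2 + (190 + M + 1/(-313 + M))) = 9/(188 + M + 1/(-313 + M)))
1/(k + O(-554)) = 1/(225902 + 9*(-313 - 554)/(-58843 + (-554)² - 125*(-554))) = 1/(225902 + 9*(-867)/(-58843 + 306916 + 69250)) = 1/(225902 + 9*(-867)/317323) = 1/(225902 + 9*(1/317323)*(-867)) = 1/(225902 - 7803/317323) = 1/(71683892543/317323) = 317323/71683892543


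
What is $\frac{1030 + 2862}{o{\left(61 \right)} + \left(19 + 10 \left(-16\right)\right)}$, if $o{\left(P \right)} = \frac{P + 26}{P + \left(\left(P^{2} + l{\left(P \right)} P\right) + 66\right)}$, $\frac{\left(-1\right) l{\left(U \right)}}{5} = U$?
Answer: $- \frac{4786187}{173402} \approx -27.602$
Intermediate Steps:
$l{\left(U \right)} = - 5 U$
$o{\left(P \right)} = \frac{26 + P}{66 + P - 4 P^{2}}$ ($o{\left(P \right)} = \frac{P + 26}{P + \left(\left(P^{2} + - 5 P P\right) + 66\right)} = \frac{26 + P}{P + \left(\left(P^{2} - 5 P^{2}\right) + 66\right)} = \frac{26 + P}{P - \left(-66 + 4 P^{2}\right)} = \frac{26 + P}{66 + P - 4 P^{2}}$)
$\frac{1030 + 2862}{o{\left(61 \right)} + \left(19 + 10 \left(-16\right)\right)} = \frac{1030 + 2862}{\frac{26 + 61}{66 + 61 - 4 \cdot 61^{2}} + \left(19 + 10 \left(-16\right)\right)} = \frac{3892}{\frac{1}{66 + 61 - 14884} \cdot 87 + \left(19 - 160\right)} = \frac{3892}{\frac{1}{66 + 61 - 14884} \cdot 87 - 141} = \frac{3892}{\frac{1}{-14757} \cdot 87 - 141} = \frac{3892}{\left(- \frac{1}{14757}\right) 87 - 141} = \frac{3892}{- \frac{29}{4919} - 141} = \frac{3892}{- \frac{693608}{4919}} = 3892 \left(- \frac{4919}{693608}\right) = - \frac{4786187}{173402}$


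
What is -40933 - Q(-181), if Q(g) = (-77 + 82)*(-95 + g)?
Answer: -39553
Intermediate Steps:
Q(g) = -475 + 5*g (Q(g) = 5*(-95 + g) = -475 + 5*g)
-40933 - Q(-181) = -40933 - (-475 + 5*(-181)) = -40933 - (-475 - 905) = -40933 - 1*(-1380) = -40933 + 1380 = -39553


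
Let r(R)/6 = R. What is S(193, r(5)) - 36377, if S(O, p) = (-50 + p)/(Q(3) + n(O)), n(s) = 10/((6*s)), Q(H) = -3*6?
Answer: -378927629/10417 ≈ -36376.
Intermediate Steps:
Q(H) = -18
r(R) = 6*R
n(s) = 5/(3*s) (n(s) = 10*(1/(6*s)) = 5/(3*s))
S(O, p) = (-50 + p)/(-18 + 5/(3*O))
S(193, r(5)) - 36377 = 3*193*(50 - 6*5)/(-5 + 54*193) - 36377 = 3*193*(50 - 1*30)/(-5 + 10422) - 36377 = 3*193*(50 - 30)/10417 - 36377 = 3*193*(1/10417)*20 - 36377 = 11580/10417 - 36377 = -378927629/10417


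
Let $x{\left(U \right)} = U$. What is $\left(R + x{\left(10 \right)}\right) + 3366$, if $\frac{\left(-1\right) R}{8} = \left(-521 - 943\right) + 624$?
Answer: $10096$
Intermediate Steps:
$R = 6720$ ($R = - 8 \left(\left(-521 - 943\right) + 624\right) = - 8 \left(-1464 + 624\right) = \left(-8\right) \left(-840\right) = 6720$)
$\left(R + x{\left(10 \right)}\right) + 3366 = \left(6720 + 10\right) + 3366 = 6730 + 3366 = 10096$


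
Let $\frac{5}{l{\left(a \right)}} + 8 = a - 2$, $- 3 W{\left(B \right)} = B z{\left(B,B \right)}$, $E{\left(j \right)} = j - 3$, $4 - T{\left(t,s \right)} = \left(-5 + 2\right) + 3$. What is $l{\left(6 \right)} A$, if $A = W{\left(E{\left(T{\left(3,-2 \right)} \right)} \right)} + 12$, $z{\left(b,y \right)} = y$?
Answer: $- \frac{175}{12} \approx -14.583$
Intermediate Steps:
$T{\left(t,s \right)} = 4$ ($T{\left(t,s \right)} = 4 - \left(\left(-5 + 2\right) + 3\right) = 4 - \left(-3 + 3\right) = 4 - 0 = 4 + 0 = 4$)
$E{\left(j \right)} = -3 + j$ ($E{\left(j \right)} = j - 3 = -3 + j$)
$W{\left(B \right)} = - \frac{B^{2}}{3}$ ($W{\left(B \right)} = - \frac{B B}{3} = - \frac{B^{2}}{3}$)
$l{\left(a \right)} = \frac{5}{-10 + a}$ ($l{\left(a \right)} = \frac{5}{-8 + \left(a - 2\right)} = \frac{5}{-8 + \left(-2 + a\right)} = \frac{5}{-10 + a}$)
$A = \frac{35}{3}$ ($A = - \frac{\left(-3 + 4\right)^{2}}{3} + 12 = - \frac{1^{2}}{3} + 12 = \left(- \frac{1}{3}\right) 1 + 12 = - \frac{1}{3} + 12 = \frac{35}{3} \approx 11.667$)
$l{\left(6 \right)} A = \frac{5}{-10 + 6} \cdot \frac{35}{3} = \frac{5}{-4} \cdot \frac{35}{3} = 5 \left(- \frac{1}{4}\right) \frac{35}{3} = \left(- \frac{5}{4}\right) \frac{35}{3} = - \frac{175}{12}$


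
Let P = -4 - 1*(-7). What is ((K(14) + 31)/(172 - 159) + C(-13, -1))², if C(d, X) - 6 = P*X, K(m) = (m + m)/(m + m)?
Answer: 5041/169 ≈ 29.828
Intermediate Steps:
K(m) = 1 (K(m) = (2*m)/((2*m)) = (2*m)*(1/(2*m)) = 1)
P = 3 (P = -4 + 7 = 3)
C(d, X) = 6 + 3*X
((K(14) + 31)/(172 - 159) + C(-13, -1))² = ((1 + 31)/(172 - 159) + (6 + 3*(-1)))² = (32/13 + (6 - 3))² = (32*(1/13) + 3)² = (32/13 + 3)² = (71/13)² = 5041/169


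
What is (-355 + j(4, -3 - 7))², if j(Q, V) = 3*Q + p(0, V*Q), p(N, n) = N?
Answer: 117649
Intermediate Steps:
j(Q, V) = 3*Q (j(Q, V) = 3*Q + 0 = 3*Q)
(-355 + j(4, -3 - 7))² = (-355 + 3*4)² = (-355 + 12)² = (-343)² = 117649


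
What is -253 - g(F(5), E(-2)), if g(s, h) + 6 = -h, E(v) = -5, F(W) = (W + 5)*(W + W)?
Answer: -252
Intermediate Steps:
F(W) = 2*W*(5 + W) (F(W) = (5 + W)*(2*W) = 2*W*(5 + W))
g(s, h) = -6 - h
-253 - g(F(5), E(-2)) = -253 - (-6 - 1*(-5)) = -253 - (-6 + 5) = -253 - 1*(-1) = -253 + 1 = -252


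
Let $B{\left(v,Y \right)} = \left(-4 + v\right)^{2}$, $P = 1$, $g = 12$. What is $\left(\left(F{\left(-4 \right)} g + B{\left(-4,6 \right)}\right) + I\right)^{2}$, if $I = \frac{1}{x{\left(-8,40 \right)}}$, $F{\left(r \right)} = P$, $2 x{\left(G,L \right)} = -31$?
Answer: $\frac{5541316}{961} \approx 5766.2$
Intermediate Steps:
$x{\left(G,L \right)} = - \frac{31}{2}$ ($x{\left(G,L \right)} = \frac{1}{2} \left(-31\right) = - \frac{31}{2}$)
$F{\left(r \right)} = 1$
$I = - \frac{2}{31}$ ($I = \frac{1}{- \frac{31}{2}} = - \frac{2}{31} \approx -0.064516$)
$\left(\left(F{\left(-4 \right)} g + B{\left(-4,6 \right)}\right) + I\right)^{2} = \left(\left(1 \cdot 12 + \left(-4 - 4\right)^{2}\right) - \frac{2}{31}\right)^{2} = \left(\left(12 + \left(-8\right)^{2}\right) - \frac{2}{31}\right)^{2} = \left(\left(12 + 64\right) - \frac{2}{31}\right)^{2} = \left(76 - \frac{2}{31}\right)^{2} = \left(\frac{2354}{31}\right)^{2} = \frac{5541316}{961}$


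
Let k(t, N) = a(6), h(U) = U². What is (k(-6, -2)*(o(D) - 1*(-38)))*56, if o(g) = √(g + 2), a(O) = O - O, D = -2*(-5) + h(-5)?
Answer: 0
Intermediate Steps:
D = 35 (D = -2*(-5) + (-5)² = 10 + 25 = 35)
a(O) = 0
k(t, N) = 0
o(g) = √(2 + g)
(k(-6, -2)*(o(D) - 1*(-38)))*56 = (0*(√(2 + 35) - 1*(-38)))*56 = (0*(√37 + 38))*56 = (0*(38 + √37))*56 = 0*56 = 0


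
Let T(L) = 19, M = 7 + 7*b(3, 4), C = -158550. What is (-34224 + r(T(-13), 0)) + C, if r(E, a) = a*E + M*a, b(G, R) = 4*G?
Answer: -192774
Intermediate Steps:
M = 91 (M = 7 + 7*(4*3) = 7 + 7*12 = 7 + 84 = 91)
r(E, a) = 91*a + E*a (r(E, a) = a*E + 91*a = E*a + 91*a = 91*a + E*a)
(-34224 + r(T(-13), 0)) + C = (-34224 + 0*(91 + 19)) - 158550 = (-34224 + 0*110) - 158550 = (-34224 + 0) - 158550 = -34224 - 158550 = -192774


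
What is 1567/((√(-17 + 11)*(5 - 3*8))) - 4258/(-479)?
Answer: 4258/479 + 1567*I*√6/114 ≈ 8.8894 + 33.67*I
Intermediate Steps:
1567/((√(-17 + 11)*(5 - 3*8))) - 4258/(-479) = 1567/((√(-6)*(5 - 24))) - 4258*(-1/479) = 1567/(((I*√6)*(-19))) + 4258/479 = 1567/((-19*I*√6)) + 4258/479 = 1567*(I*√6/114) + 4258/479 = 1567*I*√6/114 + 4258/479 = 4258/479 + 1567*I*√6/114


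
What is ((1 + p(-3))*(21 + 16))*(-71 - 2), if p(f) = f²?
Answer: -27010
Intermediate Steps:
((1 + p(-3))*(21 + 16))*(-71 - 2) = ((1 + (-3)²)*(21 + 16))*(-71 - 2) = ((1 + 9)*37)*(-73) = (10*37)*(-73) = 370*(-73) = -27010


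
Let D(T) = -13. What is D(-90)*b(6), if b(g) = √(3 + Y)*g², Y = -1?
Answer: -468*√2 ≈ -661.85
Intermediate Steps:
b(g) = √2*g² (b(g) = √(3 - 1)*g² = √2*g²)
D(-90)*b(6) = -13*√2*6² = -13*√2*36 = -468*√2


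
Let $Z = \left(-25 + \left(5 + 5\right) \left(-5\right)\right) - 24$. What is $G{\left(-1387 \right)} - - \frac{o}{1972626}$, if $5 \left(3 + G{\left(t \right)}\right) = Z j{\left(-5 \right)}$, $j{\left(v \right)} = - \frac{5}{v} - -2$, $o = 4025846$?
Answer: $- \frac{297665041}{4931565} \approx -60.359$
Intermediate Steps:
$j{\left(v \right)} = 2 - \frac{5}{v}$ ($j{\left(v \right)} = - \frac{5}{v} + 2 = 2 - \frac{5}{v}$)
$Z = -99$ ($Z = \left(-25 + 10 \left(-5\right)\right) - 24 = \left(-25 - 50\right) - 24 = -75 - 24 = -99$)
$G{\left(t \right)} = - \frac{312}{5}$ ($G{\left(t \right)} = -3 + \frac{\left(-99\right) \left(2 - \frac{5}{-5}\right)}{5} = -3 + \frac{\left(-99\right) \left(2 - -1\right)}{5} = -3 + \frac{\left(-99\right) \left(2 + 1\right)}{5} = -3 + \frac{\left(-99\right) 3}{5} = -3 + \frac{1}{5} \left(-297\right) = -3 - \frac{297}{5} = - \frac{312}{5}$)
$G{\left(-1387 \right)} - - \frac{o}{1972626} = - \frac{312}{5} - - \frac{4025846}{1972626} = - \frac{312}{5} - \left(-1\right) \frac{2012923}{986313} = - \frac{312}{5} - - \frac{2012923}{986313} = - \frac{312}{5} + \frac{2012923}{986313} = - \frac{297665041}{4931565}$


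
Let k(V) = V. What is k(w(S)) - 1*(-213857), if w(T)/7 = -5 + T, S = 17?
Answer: 213941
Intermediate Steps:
w(T) = -35 + 7*T (w(T) = 7*(-5 + T) = -35 + 7*T)
k(w(S)) - 1*(-213857) = (-35 + 7*17) - 1*(-213857) = (-35 + 119) + 213857 = 84 + 213857 = 213941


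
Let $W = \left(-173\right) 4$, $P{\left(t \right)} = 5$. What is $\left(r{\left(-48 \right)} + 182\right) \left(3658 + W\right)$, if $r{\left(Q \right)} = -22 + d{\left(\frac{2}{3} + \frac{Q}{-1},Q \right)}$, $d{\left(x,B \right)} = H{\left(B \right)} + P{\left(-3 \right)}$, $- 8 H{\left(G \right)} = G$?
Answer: $507186$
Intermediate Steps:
$H{\left(G \right)} = - \frac{G}{8}$
$d{\left(x,B \right)} = 5 - \frac{B}{8}$ ($d{\left(x,B \right)} = - \frac{B}{8} + 5 = 5 - \frac{B}{8}$)
$W = -692$
$r{\left(Q \right)} = -17 - \frac{Q}{8}$ ($r{\left(Q \right)} = -22 - \left(-5 + \frac{Q}{8}\right) = -17 - \frac{Q}{8}$)
$\left(r{\left(-48 \right)} + 182\right) \left(3658 + W\right) = \left(\left(-17 - -6\right) + 182\right) \left(3658 - 692\right) = \left(\left(-17 + 6\right) + 182\right) 2966 = \left(-11 + 182\right) 2966 = 171 \cdot 2966 = 507186$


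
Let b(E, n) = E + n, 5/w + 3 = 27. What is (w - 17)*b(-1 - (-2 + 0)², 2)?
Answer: 403/8 ≈ 50.375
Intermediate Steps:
w = 5/24 (w = 5/(-3 + 27) = 5/24 ≈ 0.20833)
(w - 17)*b(-1 - (-2 + 0)², 2) = (5/24 - 17)*((-1 - (-2 + 0)²) + 2) = -403*((-1 - 1*(-2)²) + 2)/24 = -403*((-1 - 1*4) + 2)/24 = -403*((-1 - 4) + 2)/24 = -403*(-5 + 2)/24 = -403/24*(-3) = 403/8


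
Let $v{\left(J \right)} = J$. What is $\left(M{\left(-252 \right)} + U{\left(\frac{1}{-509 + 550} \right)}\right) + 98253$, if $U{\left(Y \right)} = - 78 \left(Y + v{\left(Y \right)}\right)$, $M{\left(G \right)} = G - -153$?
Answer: $\frac{4024158}{41} \approx 98150.0$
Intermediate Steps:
$M{\left(G \right)} = 153 + G$ ($M{\left(G \right)} = G + 153 = 153 + G$)
$U{\left(Y \right)} = - 156 Y$ ($U{\left(Y \right)} = - 78 \left(Y + Y\right) = - 78 \cdot 2 Y = - 156 Y$)
$\left(M{\left(-252 \right)} + U{\left(\frac{1}{-509 + 550} \right)}\right) + 98253 = \left(\left(153 - 252\right) - \frac{156}{-509 + 550}\right) + 98253 = \left(-99 - \frac{156}{41}\right) + 98253 = - \frac{4215}{41} + 98253 = \frac{4024158}{41}$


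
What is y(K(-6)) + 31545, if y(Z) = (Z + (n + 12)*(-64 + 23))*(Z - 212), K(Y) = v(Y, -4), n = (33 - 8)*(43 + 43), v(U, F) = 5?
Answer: 18379404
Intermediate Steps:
n = 2150 (n = 25*86 = 2150)
K(Y) = 5
y(Z) = (-88642 + Z)*(-212 + Z) (y(Z) = (Z + (2150 + 12)*(-64 + 23))*(Z - 212) = (Z + 2162*(-41))*(-212 + Z) = (Z - 88642)*(-212 + Z) = (-88642 + Z)*(-212 + Z))
y(K(-6)) + 31545 = (18792104 + 5**2 - 88854*5) + 31545 = (18792104 + 25 - 444270) + 31545 = 18347859 + 31545 = 18379404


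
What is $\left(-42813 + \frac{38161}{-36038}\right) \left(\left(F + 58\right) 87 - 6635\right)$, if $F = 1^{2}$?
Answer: $\frac{1158742724305}{18019} \approx 6.4307 \cdot 10^{7}$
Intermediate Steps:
$F = 1$
$\left(-42813 + \frac{38161}{-36038}\right) \left(\left(F + 58\right) 87 - 6635\right) = \left(-42813 + \frac{38161}{-36038}\right) \left(\left(1 + 58\right) 87 - 6635\right) = \left(-42813 + 38161 \left(- \frac{1}{36038}\right)\right) \left(59 \cdot 87 - 6635\right) = \left(-42813 - \frac{38161}{36038}\right) \left(5133 - 6635\right) = \left(- \frac{1542933055}{36038}\right) \left(-1502\right) = \frac{1158742724305}{18019}$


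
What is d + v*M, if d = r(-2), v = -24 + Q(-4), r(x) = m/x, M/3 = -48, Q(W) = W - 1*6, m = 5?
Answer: 9787/2 ≈ 4893.5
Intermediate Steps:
Q(W) = -6 + W (Q(W) = W - 6 = -6 + W)
M = -144 (M = 3*(-48) = -144)
r(x) = 5/x
v = -34 (v = -24 + (-6 - 4) = -24 - 10 = -34)
d = -5/2 (d = 5/(-2) = 5*(-½) = -5/2 ≈ -2.5000)
d + v*M = -5/2 - 34*(-144) = -5/2 + 4896 = 9787/2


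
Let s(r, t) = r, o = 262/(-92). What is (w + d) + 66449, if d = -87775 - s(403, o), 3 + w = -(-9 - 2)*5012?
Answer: 33400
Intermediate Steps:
o = -131/46 (o = 262*(-1/92) = -131/46 ≈ -2.8478)
w = 55129 (w = -3 - (-9 - 2)*5012 = -3 - (-11)*5012 = -3 - 1*(-55132) = -3 + 55132 = 55129)
d = -88178 (d = -87775 - 1*403 = -87775 - 403 = -88178)
(w + d) + 66449 = (55129 - 88178) + 66449 = -33049 + 66449 = 33400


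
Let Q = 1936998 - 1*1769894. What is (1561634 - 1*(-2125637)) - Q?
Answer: 3520167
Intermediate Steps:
Q = 167104 (Q = 1936998 - 1769894 = 167104)
(1561634 - 1*(-2125637)) - Q = (1561634 - 1*(-2125637)) - 1*167104 = (1561634 + 2125637) - 167104 = 3687271 - 167104 = 3520167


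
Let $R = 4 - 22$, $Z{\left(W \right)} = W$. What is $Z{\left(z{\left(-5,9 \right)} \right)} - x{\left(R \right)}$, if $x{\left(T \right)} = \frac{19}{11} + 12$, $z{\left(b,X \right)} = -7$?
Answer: $- \frac{228}{11} \approx -20.727$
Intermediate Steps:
$R = -18$
$x{\left(T \right)} = \frac{151}{11}$ ($x{\left(T \right)} = 19 \cdot \frac{1}{11} + 12 = \frac{19}{11} + 12 = \frac{151}{11}$)
$Z{\left(z{\left(-5,9 \right)} \right)} - x{\left(R \right)} = -7 - \frac{151}{11} = - \frac{228}{11}$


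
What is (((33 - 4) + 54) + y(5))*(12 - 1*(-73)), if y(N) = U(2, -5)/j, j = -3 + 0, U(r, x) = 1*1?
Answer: 21080/3 ≈ 7026.7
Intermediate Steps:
U(r, x) = 1
j = -3
y(N) = -⅓ (y(N) = 1/(-3) = 1*(-⅓) = -⅓)
(((33 - 4) + 54) + y(5))*(12 - 1*(-73)) = (((33 - 4) + 54) - ⅓)*(12 - 1*(-73)) = ((29 + 54) - ⅓)*(12 + 73) = (83 - ⅓)*85 = (248/3)*85 = 21080/3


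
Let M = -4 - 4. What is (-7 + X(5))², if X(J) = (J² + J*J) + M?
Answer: 1225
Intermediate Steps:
M = -8
X(J) = -8 + 2*J² (X(J) = (J² + J*J) - 8 = (J² + J²) - 8 = 2*J² - 8 = -8 + 2*J²)
(-7 + X(5))² = (-7 + (-8 + 2*5²))² = (-7 + (-8 + 2*25))² = (-7 + (-8 + 50))² = (-7 + 42)² = 35² = 1225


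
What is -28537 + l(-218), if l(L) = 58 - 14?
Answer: -28493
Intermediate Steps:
l(L) = 44
-28537 + l(-218) = -28537 + 44 = -28493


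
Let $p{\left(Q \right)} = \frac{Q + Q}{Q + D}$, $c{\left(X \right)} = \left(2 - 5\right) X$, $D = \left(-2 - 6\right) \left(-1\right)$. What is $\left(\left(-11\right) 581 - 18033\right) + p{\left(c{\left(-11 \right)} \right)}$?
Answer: $- \frac{1001318}{41} \approx -24422.0$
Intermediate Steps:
$D = 8$ ($D = \left(-8\right) \left(-1\right) = 8$)
$c{\left(X \right)} = - 3 X$
$p{\left(Q \right)} = \frac{2 Q}{8 + Q}$ ($p{\left(Q \right)} = \frac{Q + Q}{Q + 8} = \frac{2 Q}{8 + Q}$)
$\left(\left(-11\right) 581 - 18033\right) + p{\left(c{\left(-11 \right)} \right)} = \left(\left(-11\right) 581 - 18033\right) + \frac{2 \left(\left(-3\right) \left(-11\right)\right)}{8 - -33} = \left(-6391 - 18033\right) + 2 \cdot 33 \frac{1}{8 + 33} = -24424 + 2 \cdot 33 \cdot \frac{1}{41} = -24424 + \frac{66}{41} = - \frac{1001318}{41}$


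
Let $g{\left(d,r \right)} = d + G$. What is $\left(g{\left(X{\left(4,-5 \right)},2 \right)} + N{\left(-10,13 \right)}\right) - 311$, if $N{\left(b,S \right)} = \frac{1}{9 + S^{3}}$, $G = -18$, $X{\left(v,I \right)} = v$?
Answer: $- \frac{716949}{2206} \approx -325.0$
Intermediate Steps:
$g{\left(d,r \right)} = -18 + d$ ($g{\left(d,r \right)} = d - 18 = -18 + d$)
$\left(g{\left(X{\left(4,-5 \right)},2 \right)} + N{\left(-10,13 \right)}\right) - 311 = \left(\left(-18 + 4\right) + \frac{1}{9 + 13^{3}}\right) - 311 = \left(-14 + \frac{1}{9 + 2197}\right) - 311 = \left(-14 + \frac{1}{2206}\right) - 311 = - \frac{30883}{2206} - 311 = - \frac{716949}{2206}$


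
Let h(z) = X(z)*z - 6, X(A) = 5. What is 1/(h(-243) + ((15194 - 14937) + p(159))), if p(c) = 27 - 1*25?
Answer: -1/962 ≈ -0.0010395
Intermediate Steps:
p(c) = 2 (p(c) = 27 - 25 = 2)
h(z) = -6 + 5*z (h(z) = 5*z - 6 = -6 + 5*z)
1/(h(-243) + ((15194 - 14937) + p(159))) = 1/((-6 + 5*(-243)) + ((15194 - 14937) + 2)) = 1/((-6 - 1215) + (257 + 2)) = 1/(-1221 + 259) = 1/(-962) = -1/962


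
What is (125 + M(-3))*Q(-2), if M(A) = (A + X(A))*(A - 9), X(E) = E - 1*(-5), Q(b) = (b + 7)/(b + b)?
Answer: -685/4 ≈ -171.25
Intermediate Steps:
Q(b) = (7 + b)/(2*b) (Q(b) = (7 + b)/((2*b)) = (7 + b)*(1/(2*b)) = (7 + b)/(2*b))
X(E) = 5 + E (X(E) = E + 5 = 5 + E)
M(A) = (-9 + A)*(5 + 2*A) (M(A) = (A + (5 + A))*(A - 9) = (5 + 2*A)*(-9 + A) = (-9 + A)*(5 + 2*A))
(125 + M(-3))*Q(-2) = (125 + (-45 - 13*(-3) + 2*(-3)²))*((½)*(7 - 2)/(-2)) = (125 + (-45 + 39 + 2*9))*((½)*(-½)*5) = (125 + (-45 + 39 + 18))*(-5/4) = (125 + 12)*(-5/4) = 137*(-5/4) = -685/4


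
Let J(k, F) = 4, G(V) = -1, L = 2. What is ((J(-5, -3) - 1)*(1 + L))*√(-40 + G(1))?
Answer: 9*I*√41 ≈ 57.628*I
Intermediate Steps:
((J(-5, -3) - 1)*(1 + L))*√(-40 + G(1)) = ((4 - 1)*(1 + 2))*√(-40 - 1) = (3*3)*√(-41) = 9*(I*√41) = 9*I*√41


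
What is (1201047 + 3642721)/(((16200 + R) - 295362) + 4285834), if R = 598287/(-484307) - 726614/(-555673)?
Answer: 1303537036584606248/1078260858007446939 ≈ 1.2089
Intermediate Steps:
R = 19452314347/269116323611 (R = 598287*(-1/484307) - 726614*(-1/555673) = -598287/484307 + 726614/555673 = 19452314347/269116323611 ≈ 0.072282)
(1201047 + 3642721)/(((16200 + R) - 295362) + 4285834) = (1201047 + 3642721)/(((16200 + 19452314347/269116323611) - 295362) + 4285834) = 4843768/((4359703894812547/269116323611 - 295362) + 4285834) = 4843768/(-75127031679579635/269116323611 + 4285834) = 4843768/(1078260858007446939/269116323611) = 4843768*(269116323611/1078260858007446939) = 1303537036584606248/1078260858007446939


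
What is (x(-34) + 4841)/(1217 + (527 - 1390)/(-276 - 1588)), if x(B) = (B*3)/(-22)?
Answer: 99354928/24962861 ≈ 3.9801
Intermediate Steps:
x(B) = -3*B/22 (x(B) = (3*B)*(-1/22) = -3*B/22)
(x(-34) + 4841)/(1217 + (527 - 1390)/(-276 - 1588)) = (-3/22*(-34) + 4841)/(1217 + (527 - 1390)/(-276 - 1588)) = (51/11 + 4841)/(1217 - 863/(-1864)) = 53302/(11*(1217 - 863*(-1/1864))) = 53302/(11*(1217 + 863/1864)) = 53302/(11*(2269351/1864)) = (53302/11)*(1864/2269351) = 99354928/24962861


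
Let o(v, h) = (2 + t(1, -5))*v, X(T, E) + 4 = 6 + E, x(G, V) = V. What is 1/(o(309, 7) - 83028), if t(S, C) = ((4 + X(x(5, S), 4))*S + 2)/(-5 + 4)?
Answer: -1/86118 ≈ -1.1612e-5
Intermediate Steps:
X(T, E) = 2 + E (X(T, E) = -4 + (6 + E) = 2 + E)
t(S, C) = -2 - 10*S (t(S, C) = ((4 + (2 + 4))*S + 2)/(-5 + 4) = ((4 + 6)*S + 2)/(-1) = (10*S + 2)*(-1) = (2 + 10*S)*(-1) = -2 - 10*S)
o(v, h) = -10*v (o(v, h) = (2 + (-2 - 10*1))*v = (2 + (-2 - 10))*v = (2 - 12)*v = -10*v)
1/(o(309, 7) - 83028) = 1/(-10*309 - 83028) = 1/(-3090 - 83028) = 1/(-86118) = -1/86118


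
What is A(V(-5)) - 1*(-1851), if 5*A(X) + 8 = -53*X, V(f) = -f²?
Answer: 10572/5 ≈ 2114.4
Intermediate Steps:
A(X) = -8/5 - 53*X/5 (A(X) = -8/5 + (-53*X)/5 = -8/5 - 53*X/5)
A(V(-5)) - 1*(-1851) = (-8/5 - (-53)*(-5)²/5) - 1*(-1851) = (-8/5 - (-53)*25/5) + 1851 = (-8/5 - 53/5*(-25)) + 1851 = (-8/5 + 265) + 1851 = 1317/5 + 1851 = 10572/5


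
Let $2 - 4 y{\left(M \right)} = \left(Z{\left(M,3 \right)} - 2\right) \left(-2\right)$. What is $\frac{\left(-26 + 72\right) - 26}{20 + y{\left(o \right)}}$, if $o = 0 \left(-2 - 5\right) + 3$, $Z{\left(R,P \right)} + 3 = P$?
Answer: $\frac{40}{39} \approx 1.0256$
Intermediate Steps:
$Z{\left(R,P \right)} = -3 + P$
$o = 3$ ($o = 0 \left(-2 - 5\right) + 3 = 0 \left(-7\right) + 3 = 0 + 3 = 3$)
$y{\left(M \right)} = - \frac{1}{2}$ ($y{\left(M \right)} = \frac{1}{2} - \frac{\left(\left(-3 + 3\right) - 2\right) \left(-2\right)}{4} = \frac{1}{2} - \frac{\left(0 - 2\right) \left(-2\right)}{4} = \frac{1}{2} - \frac{\left(-2\right) \left(-2\right)}{4} = \frac{1}{2} - 1 = - \frac{1}{2}$)
$\frac{\left(-26 + 72\right) - 26}{20 + y{\left(o \right)}} = \frac{\left(-26 + 72\right) - 26}{20 - \frac{1}{2}} = \frac{46 - 26}{\frac{39}{2}} = \frac{2}{39} \cdot 20 = \frac{40}{39}$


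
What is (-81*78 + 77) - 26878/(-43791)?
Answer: -273272753/43791 ≈ -6240.4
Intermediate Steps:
(-81*78 + 77) - 26878/(-43791) = (-6318 + 77) - 26878*(-1/43791) = -6241 + 26878/43791 = -273272753/43791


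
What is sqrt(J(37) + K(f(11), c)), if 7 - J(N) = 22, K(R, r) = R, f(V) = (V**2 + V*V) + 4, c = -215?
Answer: sqrt(231) ≈ 15.199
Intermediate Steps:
f(V) = 4 + 2*V**2 (f(V) = (V**2 + V**2) + 4 = 2*V**2 + 4 = 4 + 2*V**2)
J(N) = -15 (J(N) = 7 - 1*22 = 7 - 22 = -15)
sqrt(J(37) + K(f(11), c)) = sqrt(-15 + (4 + 2*11**2)) = sqrt(-15 + (4 + 2*121)) = sqrt(-15 + (4 + 242)) = sqrt(-15 + 246) = sqrt(231)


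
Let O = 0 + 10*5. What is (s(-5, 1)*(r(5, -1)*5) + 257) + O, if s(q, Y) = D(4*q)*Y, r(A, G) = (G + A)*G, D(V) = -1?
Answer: 327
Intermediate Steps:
r(A, G) = G*(A + G) (r(A, G) = (A + G)*G = G*(A + G))
s(q, Y) = -Y
O = 50 (O = 0 + 50 = 50)
(s(-5, 1)*(r(5, -1)*5) + 257) + O = ((-1*1)*(-(5 - 1)*5) + 257) + 50 = (-(-1*4)*5 + 257) + 50 = (-(-4)*5 + 257) + 50 = (-1*(-20) + 257) + 50 = (20 + 257) + 50 = 277 + 50 = 327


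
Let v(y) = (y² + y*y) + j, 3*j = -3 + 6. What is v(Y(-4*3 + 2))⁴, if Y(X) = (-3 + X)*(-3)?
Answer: 85744803502801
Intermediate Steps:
Y(X) = 9 - 3*X
j = 1 (j = (-3 + 6)/3 = (⅓)*3 = 1)
v(y) = 1 + 2*y² (v(y) = (y² + y*y) + 1 = (y² + y²) + 1 = 2*y² + 1 = 1 + 2*y²)
v(Y(-4*3 + 2))⁴ = (1 + 2*(9 - 3*(-4*3 + 2))²)⁴ = (1 + 2*(9 - 3*(-12 + 2))²)⁴ = (1 + 2*(9 - 3*(-10))²)⁴ = (1 + 2*(9 + 30)²)⁴ = (1 + 2*39²)⁴ = (1 + 2*1521)⁴ = (1 + 3042)⁴ = 3043⁴ = 85744803502801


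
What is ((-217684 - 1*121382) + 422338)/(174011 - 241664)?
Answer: -83272/67653 ≈ -1.2309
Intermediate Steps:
((-217684 - 1*121382) + 422338)/(174011 - 241664) = ((-217684 - 121382) + 422338)/(-67653) = (-339066 + 422338)*(-1/67653) = 83272*(-1/67653) = -83272/67653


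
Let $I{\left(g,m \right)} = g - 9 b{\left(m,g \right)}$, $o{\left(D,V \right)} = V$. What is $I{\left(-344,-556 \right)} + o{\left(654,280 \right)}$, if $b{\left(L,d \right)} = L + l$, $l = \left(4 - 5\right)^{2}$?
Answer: $4931$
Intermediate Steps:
$l = 1$ ($l = \left(-1\right)^{2} = 1$)
$b{\left(L,d \right)} = 1 + L$ ($b{\left(L,d \right)} = L + 1 = 1 + L$)
$I{\left(g,m \right)} = -9 + g - 9 m$ ($I{\left(g,m \right)} = g - 9 \left(1 + m\right) = g - \left(9 + 9 m\right) = -9 + g - 9 m$)
$I{\left(-344,-556 \right)} + o{\left(654,280 \right)} = \left(-9 - 344 - -5004\right) + 280 = \left(-9 - 344 + 5004\right) + 280 = 4651 + 280 = 4931$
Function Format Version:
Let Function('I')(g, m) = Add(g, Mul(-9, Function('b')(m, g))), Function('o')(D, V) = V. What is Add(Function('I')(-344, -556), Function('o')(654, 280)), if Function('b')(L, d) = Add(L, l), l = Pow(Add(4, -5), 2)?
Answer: 4931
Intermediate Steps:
l = 1 (l = Pow(-1, 2) = 1)
Function('b')(L, d) = Add(1, L) (Function('b')(L, d) = Add(L, 1) = Add(1, L))
Function('I')(g, m) = Add(-9, g, Mul(-9, m)) (Function('I')(g, m) = Add(g, Mul(-9, Add(1, m))) = Add(g, Add(-9, Mul(-9, m))) = Add(-9, g, Mul(-9, m)))
Add(Function('I')(-344, -556), Function('o')(654, 280)) = Add(Add(-9, -344, Mul(-9, -556)), 280) = Add(Add(-9, -344, 5004), 280) = Add(4651, 280) = 4931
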